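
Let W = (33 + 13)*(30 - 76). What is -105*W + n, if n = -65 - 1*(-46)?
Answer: 222161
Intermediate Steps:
W = -2116 (W = 46*(-46) = -2116)
n = -19 (n = -65 + 46 = -19)
-105*W + n = -105*(-2116) - 19 = 222180 - 19 = 222161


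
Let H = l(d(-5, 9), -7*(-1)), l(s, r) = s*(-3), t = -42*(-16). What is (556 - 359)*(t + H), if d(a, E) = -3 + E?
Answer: 128838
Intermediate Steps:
t = 672
l(s, r) = -3*s
H = -18 (H = -3*(-3 + 9) = -3*6 = -18)
(556 - 359)*(t + H) = (556 - 359)*(672 - 18) = 197*654 = 128838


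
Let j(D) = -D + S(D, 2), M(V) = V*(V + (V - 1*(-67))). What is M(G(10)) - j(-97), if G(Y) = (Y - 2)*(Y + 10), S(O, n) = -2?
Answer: 61825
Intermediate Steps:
G(Y) = (-2 + Y)*(10 + Y)
M(V) = V*(67 + 2*V) (M(V) = V*(V + (V + 67)) = V*(V + (67 + V)) = V*(67 + 2*V))
j(D) = -2 - D (j(D) = -D - 2 = -2 - D)
M(G(10)) - j(-97) = (-20 + 10² + 8*10)*(67 + 2*(-20 + 10² + 8*10)) - (-2 - 1*(-97)) = (-20 + 100 + 80)*(67 + 2*(-20 + 100 + 80)) - (-2 + 97) = 160*(67 + 2*160) - 1*95 = 160*(67 + 320) - 95 = 160*387 - 95 = 61920 - 95 = 61825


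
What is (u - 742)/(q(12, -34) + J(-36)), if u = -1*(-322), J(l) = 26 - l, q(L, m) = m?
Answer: -15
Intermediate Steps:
u = 322
(u - 742)/(q(12, -34) + J(-36)) = (322 - 742)/(-34 + (26 - 1*(-36))) = -420/(-34 + (26 + 36)) = -420/(-34 + 62) = -420/28 = -420*1/28 = -15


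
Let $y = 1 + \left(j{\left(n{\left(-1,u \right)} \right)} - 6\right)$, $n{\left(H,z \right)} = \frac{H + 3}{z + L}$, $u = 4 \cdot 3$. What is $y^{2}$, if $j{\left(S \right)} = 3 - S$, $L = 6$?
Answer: $\frac{361}{81} \approx 4.4568$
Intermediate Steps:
$u = 12$
$n{\left(H,z \right)} = \frac{3 + H}{6 + z}$ ($n{\left(H,z \right)} = \frac{H + 3}{z + 6} = \frac{3 + H}{6 + z}$)
$y = - \frac{19}{9}$ ($y = 1 - \left(3 + \frac{3 - 1}{6 + 12}\right) = 1 - \left(3 + \frac{1}{18} \cdot 2\right) = 1 - \left(3 + \frac{1}{9}\right) = 1 + \left(\left(3 - \frac{1}{9}\right) - 6\right) = 1 + \left(\frac{26}{9} - 6\right) = 1 - \frac{28}{9} = - \frac{19}{9} \approx -2.1111$)
$y^{2} = \left(- \frac{19}{9}\right)^{2} = \frac{361}{81}$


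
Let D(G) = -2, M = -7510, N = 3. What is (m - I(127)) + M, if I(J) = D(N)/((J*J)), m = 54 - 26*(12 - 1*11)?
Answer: -120677176/16129 ≈ -7482.0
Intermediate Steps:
m = 28 (m = 54 - 26*(12 - 11) = 54 - 26*1 = 54 - 26 = 28)
I(J) = -2/J**2
(m - I(127)) + M = (28 - (-2)/127**2) - 7510 = (28 - (-2)/16129) - 7510 = (28 - 1*(-2/16129)) - 7510 = (28 + 2/16129) - 7510 = 451614/16129 - 7510 = -120677176/16129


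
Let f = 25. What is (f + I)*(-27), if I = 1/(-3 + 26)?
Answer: -15552/23 ≈ -676.17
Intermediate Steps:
I = 1/23 ≈ 0.043478
(f + I)*(-27) = (25 + 1/23)*(-27) = (576/23)*(-27) = -15552/23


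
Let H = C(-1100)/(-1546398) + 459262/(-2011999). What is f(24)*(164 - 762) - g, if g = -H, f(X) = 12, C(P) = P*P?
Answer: -11165100572126114/1555675614801 ≈ -7177.0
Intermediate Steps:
C(P) = P**2
H = -1572360314138/1555675614801 (H = (-1100)**2/(-1546398) + 459262/(-2011999) = 1210000*(-1/1546398) + 459262*(-1/2011999) = -605000/773199 - 459262/2011999 = -1572360314138/1555675614801 ≈ -1.0107)
g = 1572360314138/1555675614801 (g = -1*(-1572360314138/1555675614801) = 1572360314138/1555675614801 ≈ 1.0107)
f(24)*(164 - 762) - g = 12*(164 - 762) - 1*1572360314138/1555675614801 = 12*(-598) - 1572360314138/1555675614801 = -7176 - 1572360314138/1555675614801 = -11165100572126114/1555675614801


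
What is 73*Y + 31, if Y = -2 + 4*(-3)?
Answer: -991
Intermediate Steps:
Y = -14 (Y = -2 - 12 = -14)
73*Y + 31 = 73*(-14) + 31 = -1022 + 31 = -991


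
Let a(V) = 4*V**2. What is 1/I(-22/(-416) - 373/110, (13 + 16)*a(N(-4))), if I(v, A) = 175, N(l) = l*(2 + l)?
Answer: 1/175 ≈ 0.0057143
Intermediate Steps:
1/I(-22/(-416) - 373/110, (13 + 16)*a(N(-4))) = 1/175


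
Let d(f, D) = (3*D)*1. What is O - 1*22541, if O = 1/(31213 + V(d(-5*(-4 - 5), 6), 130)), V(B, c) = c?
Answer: -706502562/31343 ≈ -22541.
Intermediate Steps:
d(f, D) = 3*D
O = 1/31343 (O = 1/(31213 + 130) = 1/31343 ≈ 3.1905e-5)
O - 1*22541 = 1/31343 - 1*22541 = 1/31343 - 22541 = -706502562/31343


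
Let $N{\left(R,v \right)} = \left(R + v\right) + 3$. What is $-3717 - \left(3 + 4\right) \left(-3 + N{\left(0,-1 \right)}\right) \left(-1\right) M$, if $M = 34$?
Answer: $-3955$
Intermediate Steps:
$N{\left(R,v \right)} = 3 + R + v$
$-3717 - \left(3 + 4\right) \left(-3 + N{\left(0,-1 \right)}\right) \left(-1\right) M = -3717 - \left(3 + 4\right) \left(-3 + \left(3 + 0 - 1\right)\right) \left(-1\right) 34 = -3717 - 7 \left(-3 + 2\right) \left(-1\right) 34 = -3717 - 7 \left(-1\right) \left(-1\right) 34 = -3717 - \left(-7\right) \left(-1\right) 34 = -3717 - 7 \cdot 34 = -3717 - 238 = -3955$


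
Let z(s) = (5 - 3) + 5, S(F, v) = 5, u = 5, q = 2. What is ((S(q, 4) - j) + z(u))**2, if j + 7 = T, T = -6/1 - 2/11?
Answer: 76729/121 ≈ 634.12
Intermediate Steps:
z(s) = 7 (z(s) = 2 + 5 = 7)
T = -68/11 (T = -6*1 - 2*1/11 = -6 - 2/11 = -68/11 ≈ -6.1818)
j = -145/11 (j = -7 - 68/11 = -145/11 ≈ -13.182)
((S(q, 4) - j) + z(u))**2 = ((5 - 1*(-145/11)) + 7)**2 = ((5 + 145/11) + 7)**2 = (200/11 + 7)**2 = (277/11)**2 = 76729/121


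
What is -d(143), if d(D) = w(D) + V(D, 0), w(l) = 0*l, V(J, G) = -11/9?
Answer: 11/9 ≈ 1.2222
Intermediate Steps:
V(J, G) = -11/9 (V(J, G) = -11*1/9 = -11/9)
w(l) = 0
d(D) = -11/9 (d(D) = 0 - 11/9 = -11/9)
-d(143) = -1*(-11/9) = 11/9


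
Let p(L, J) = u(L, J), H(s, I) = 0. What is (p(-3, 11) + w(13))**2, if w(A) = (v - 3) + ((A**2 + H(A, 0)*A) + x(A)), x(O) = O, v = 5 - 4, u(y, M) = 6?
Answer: 34596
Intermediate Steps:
v = 1
p(L, J) = 6
w(A) = -2 + A + A**2 (w(A) = (1 - 3) + ((A**2 + 0*A) + A) = -2 + ((A**2 + 0) + A) = -2 + (A**2 + A) = -2 + (A + A**2) = -2 + A + A**2)
(p(-3, 11) + w(13))**2 = (6 + (-2 + 13 + 13**2))**2 = (6 + (-2 + 13 + 169))**2 = (6 + 180)**2 = 186**2 = 34596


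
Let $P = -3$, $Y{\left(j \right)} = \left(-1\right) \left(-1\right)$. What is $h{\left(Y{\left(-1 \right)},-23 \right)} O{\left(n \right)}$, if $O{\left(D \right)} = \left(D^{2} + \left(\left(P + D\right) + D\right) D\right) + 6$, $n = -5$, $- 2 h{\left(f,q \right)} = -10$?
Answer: $480$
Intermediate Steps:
$Y{\left(j \right)} = 1$
$h{\left(f,q \right)} = 5$ ($h{\left(f,q \right)} = \left(- \frac{1}{2}\right) \left(-10\right) = 5$)
$O{\left(D \right)} = 6 + D^{2} + D \left(-3 + 2 D\right)$ ($O{\left(D \right)} = \left(D^{2} + \left(\left(-3 + D\right) + D\right) D\right) + 6 = \left(D^{2} + \left(-3 + 2 D\right) D\right) + 6 = \left(D^{2} + D \left(-3 + 2 D\right)\right) + 6 = 6 + D^{2} + D \left(-3 + 2 D\right)$)
$h{\left(Y{\left(-1 \right)},-23 \right)} O{\left(n \right)} = 5 \left(6 - -15 + 3 \left(-5\right)^{2}\right) = 5 \left(6 + 15 + 3 \cdot 25\right) = 5 \left(6 + 15 + 75\right) = 5 \cdot 96 = 480$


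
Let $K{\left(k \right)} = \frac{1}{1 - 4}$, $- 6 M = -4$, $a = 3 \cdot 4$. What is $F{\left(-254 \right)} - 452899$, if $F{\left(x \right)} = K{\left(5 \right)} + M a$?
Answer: $- \frac{1358674}{3} \approx -4.5289 \cdot 10^{5}$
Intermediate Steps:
$a = 12$
$M = \frac{2}{3}$ ($M = \left(- \frac{1}{6}\right) \left(-4\right) = \frac{2}{3} \approx 0.66667$)
$K{\left(k \right)} = - \frac{1}{3}$ ($K{\left(k \right)} = \frac{1}{-3} = - \frac{1}{3}$)
$F{\left(x \right)} = \frac{23}{3}$ ($F{\left(x \right)} = - \frac{1}{3} + \frac{2}{3} \cdot 12 = - \frac{1}{3} + 8 = \frac{23}{3}$)
$F{\left(-254 \right)} - 452899 = \frac{23}{3} - 452899 = - \frac{1358674}{3}$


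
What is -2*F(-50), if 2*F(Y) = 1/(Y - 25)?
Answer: 1/75 ≈ 0.013333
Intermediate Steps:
F(Y) = 1/(2*(-25 + Y)) (F(Y) = 1/(2*(Y - 25)) = 1/(2*(-25 + Y)))
-2*F(-50) = -1/(-25 - 50) = -1/(-75) = -(-1)/75 = -2*(-1/150) = 1/75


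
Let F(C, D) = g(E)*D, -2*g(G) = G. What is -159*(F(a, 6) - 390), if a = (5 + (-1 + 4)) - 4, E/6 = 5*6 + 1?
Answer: 150732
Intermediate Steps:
E = 186 (E = 6*(5*6 + 1) = 6*(30 + 1) = 6*31 = 186)
g(G) = -G/2
a = 4 (a = (5 + 3) - 4 = 8 - 4 = 4)
F(C, D) = -93*D (F(C, D) = (-½*186)*D = -93*D)
-159*(F(a, 6) - 390) = -159*(-93*6 - 390) = -159*(-558 - 390) = -159*(-948) = 150732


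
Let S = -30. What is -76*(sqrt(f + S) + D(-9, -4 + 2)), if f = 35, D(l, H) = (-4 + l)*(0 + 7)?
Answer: 6916 - 76*sqrt(5) ≈ 6746.1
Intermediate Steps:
D(l, H) = -28 + 7*l (D(l, H) = (-4 + l)*7 = -28 + 7*l)
-76*(sqrt(f + S) + D(-9, -4 + 2)) = -76*(sqrt(35 - 30) + (-28 + 7*(-9))) = -76*(sqrt(5) + (-28 - 63)) = -76*(sqrt(5) - 91) = -76*(-91 + sqrt(5)) = 6916 - 76*sqrt(5)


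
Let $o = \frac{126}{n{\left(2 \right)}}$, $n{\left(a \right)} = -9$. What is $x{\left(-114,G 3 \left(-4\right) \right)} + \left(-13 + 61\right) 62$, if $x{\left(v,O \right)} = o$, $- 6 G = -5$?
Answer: $2962$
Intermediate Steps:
$G = \frac{5}{6}$ ($G = \left(- \frac{1}{6}\right) \left(-5\right) = \frac{5}{6} \approx 0.83333$)
$o = -14$ ($o = \frac{126}{-9} = 126 \left(- \frac{1}{9}\right) = -14$)
$x{\left(v,O \right)} = -14$
$x{\left(-114,G 3 \left(-4\right) \right)} + \left(-13 + 61\right) 62 = -14 + \left(-13 + 61\right) 62 = -14 + 48 \cdot 62 = -14 + 2976 = 2962$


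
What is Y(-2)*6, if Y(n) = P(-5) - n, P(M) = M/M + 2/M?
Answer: 78/5 ≈ 15.600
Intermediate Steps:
P(M) = 1 + 2/M
Y(n) = ⅗ - n (Y(n) = (2 - 5)/(-5) - n = -⅕*(-3) - n = ⅗ - n)
Y(-2)*6 = (⅗ - 1*(-2))*6 = (⅗ + 2)*6 = (13/5)*6 = 78/5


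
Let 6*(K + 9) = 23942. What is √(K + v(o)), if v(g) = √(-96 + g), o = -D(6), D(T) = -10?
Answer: √(35832 + 9*I*√86)/3 ≈ 63.098 + 0.073486*I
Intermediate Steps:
K = 11944/3 (K = -9 + (⅙)*23942 = -9 + 11971/3 = 11944/3 ≈ 3981.3)
o = 10 (o = -1*(-10) = 10)
√(K + v(o)) = √(11944/3 + √(-96 + 10)) = √(11944/3 + √(-86)) = √(11944/3 + I*√86)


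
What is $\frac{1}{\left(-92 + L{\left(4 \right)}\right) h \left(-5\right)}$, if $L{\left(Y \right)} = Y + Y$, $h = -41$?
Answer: $- \frac{1}{17220} \approx -5.8072 \cdot 10^{-5}$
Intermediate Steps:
$L{\left(Y \right)} = 2 Y$
$\frac{1}{\left(-92 + L{\left(4 \right)}\right) h \left(-5\right)} = \frac{1}{\left(-92 + 2 \cdot 4\right) \left(\left(-41\right) \left(-5\right)\right)} = \frac{1}{\left(-92 + 8\right) 205} = \frac{1}{-84} \cdot \frac{1}{205} = \left(- \frac{1}{84}\right) \frac{1}{205} = - \frac{1}{17220}$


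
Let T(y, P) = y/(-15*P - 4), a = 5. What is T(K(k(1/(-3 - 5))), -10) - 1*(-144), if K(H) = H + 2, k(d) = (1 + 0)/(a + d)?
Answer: 410011/2847 ≈ 144.02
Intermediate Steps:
k(d) = 1/(5 + d) (k(d) = (1 + 0)/(5 + d) = 1/(5 + d))
K(H) = 2 + H
T(y, P) = y/(-4 - 15*P)
T(K(k(1/(-3 - 5))), -10) - 1*(-144) = -(2 + 1/(5 + 1/(-3 - 5)))/(4 + 15*(-10)) - 1*(-144) = -(2 + 1/(5 + 1/(-8)))/(4 - 150) + 144 = -1*(2 + 1/(5 - ⅛))/(-146) + 144 = -1*(2 + 1/(39/8))*(-1/146) + 144 = -1*(2 + 8/39)*(-1/146) + 144 = -1*86/39*(-1/146) + 144 = 43/2847 + 144 = 410011/2847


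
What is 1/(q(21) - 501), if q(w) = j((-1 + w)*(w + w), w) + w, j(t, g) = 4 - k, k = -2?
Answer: -1/474 ≈ -0.0021097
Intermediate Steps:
j(t, g) = 6 (j(t, g) = 4 - 1*(-2) = 4 + 2 = 6)
q(w) = 6 + w
1/(q(21) - 501) = 1/((6 + 21) - 501) = 1/(27 - 501) = 1/(-474) = -1/474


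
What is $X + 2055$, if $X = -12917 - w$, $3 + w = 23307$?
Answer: $-34166$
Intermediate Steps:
$w = 23304$ ($w = -3 + 23307 = 23304$)
$X = -36221$ ($X = -12917 - 23304 = -36221$)
$X + 2055 = -36221 + 2055 = -34166$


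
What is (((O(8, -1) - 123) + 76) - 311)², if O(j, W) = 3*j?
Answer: 111556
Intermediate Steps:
(((O(8, -1) - 123) + 76) - 311)² = (((3*8 - 123) + 76) - 311)² = (((24 - 123) + 76) - 311)² = ((-99 + 76) - 311)² = (-23 - 311)² = (-334)² = 111556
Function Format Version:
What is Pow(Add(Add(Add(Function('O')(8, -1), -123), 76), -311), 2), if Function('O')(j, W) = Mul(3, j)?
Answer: 111556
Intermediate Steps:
Pow(Add(Add(Add(Function('O')(8, -1), -123), 76), -311), 2) = Pow(Add(Add(Add(Mul(3, 8), -123), 76), -311), 2) = Pow(Add(Add(Add(24, -123), 76), -311), 2) = Pow(Add(Add(-99, 76), -311), 2) = Pow(Add(-23, -311), 2) = Pow(-334, 2) = 111556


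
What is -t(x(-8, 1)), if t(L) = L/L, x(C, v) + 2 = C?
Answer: -1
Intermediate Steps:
x(C, v) = -2 + C
t(L) = 1
-t(x(-8, 1)) = -1*1 = -1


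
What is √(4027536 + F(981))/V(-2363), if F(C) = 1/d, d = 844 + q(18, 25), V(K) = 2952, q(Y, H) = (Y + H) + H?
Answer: √209367431481/673056 ≈ 0.67983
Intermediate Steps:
q(Y, H) = Y + 2*H (q(Y, H) = (H + Y) + H = Y + 2*H)
d = 912 (d = 844 + (18 + 2*25) = 844 + (18 + 50) = 844 + 68 = 912)
F(C) = 1/912
√(4027536 + F(981))/V(-2363) = √(4027536 + 1/912)/2952 = √(3673112833/912)*(1/2952) = (√209367431481/228)*(1/2952) = √209367431481/673056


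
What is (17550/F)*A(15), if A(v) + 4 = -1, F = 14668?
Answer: -43875/7334 ≈ -5.9824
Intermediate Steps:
A(v) = -5 (A(v) = -4 - 1 = -5)
(17550/F)*A(15) = (17550/14668)*(-5) = (17550*(1/14668))*(-5) = (8775/7334)*(-5) = -43875/7334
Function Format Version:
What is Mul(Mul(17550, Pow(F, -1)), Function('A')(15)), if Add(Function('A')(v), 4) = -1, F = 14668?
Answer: Rational(-43875, 7334) ≈ -5.9824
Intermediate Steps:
Function('A')(v) = -5 (Function('A')(v) = Add(-4, -1) = -5)
Mul(Mul(17550, Pow(F, -1)), Function('A')(15)) = Mul(Mul(17550, Pow(14668, -1)), -5) = Mul(Mul(17550, Rational(1, 14668)), -5) = Mul(Rational(8775, 7334), -5) = Rational(-43875, 7334)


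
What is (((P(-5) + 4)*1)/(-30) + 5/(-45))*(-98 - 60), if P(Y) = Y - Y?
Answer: 1738/45 ≈ 38.622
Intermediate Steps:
P(Y) = 0
(((P(-5) + 4)*1)/(-30) + 5/(-45))*(-98 - 60) = (((0 + 4)*1)/(-30) + 5/(-45))*(-98 - 60) = ((4*1)*(-1/30) + 5*(-1/45))*(-158) = (4*(-1/30) - ⅑)*(-158) = (-2/15 - ⅑)*(-158) = -11/45*(-158) = 1738/45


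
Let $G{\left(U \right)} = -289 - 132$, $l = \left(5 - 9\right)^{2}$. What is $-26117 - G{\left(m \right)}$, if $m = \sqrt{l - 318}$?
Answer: $-25696$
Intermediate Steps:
$l = 16$ ($l = \left(-4\right)^{2} = 16$)
$m = i \sqrt{302}$ ($m = \sqrt{16 - 318} = \sqrt{-302} = i \sqrt{302} \approx 17.378 i$)
$G{\left(U \right)} = -421$
$-26117 - G{\left(m \right)} = -26117 - -421 = -26117 + 421 = -25696$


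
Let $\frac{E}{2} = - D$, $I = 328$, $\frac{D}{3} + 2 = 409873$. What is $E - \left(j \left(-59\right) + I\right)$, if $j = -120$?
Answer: $-2466634$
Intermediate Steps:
$D = 1229613$ ($D = -6 + 3 \cdot 409873 = -6 + 1229619 = 1229613$)
$E = -2459226$ ($E = 2 \left(\left(-1\right) 1229613\right) = 2 \left(-1229613\right) = -2459226$)
$E - \left(j \left(-59\right) + I\right) = -2459226 - \left(\left(-120\right) \left(-59\right) + 328\right) = -2459226 - \left(7080 + 328\right) = -2459226 - 7408 = -2466634$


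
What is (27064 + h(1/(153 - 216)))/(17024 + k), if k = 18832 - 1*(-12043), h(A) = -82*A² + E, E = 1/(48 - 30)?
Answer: 214834309/380222262 ≈ 0.56502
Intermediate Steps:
E = 1/18 ≈ 0.055556
h(A) = 1/18 - 82*A² (h(A) = -82*A² + 1/18 = 1/18 - 82*A²)
k = 30875 (k = 18832 + 12043 = 30875)
(27064 + h(1/(153 - 216)))/(17024 + k) = (27064 + (1/18 - 82/(153 - 216)²))/(17024 + 30875) = (27064 + (1/18 - 82*(1/(-63))²))/47899 = (27064 + (1/18 - 82*(-1/63)²))*(1/47899) = (27064 + (1/18 - 82*1/3969))*(1/47899) = (27064 + (1/18 - 82/3969))*(1/47899) = (27064 + 277/7938)*(1/47899) = (214834309/7938)*(1/47899) = 214834309/380222262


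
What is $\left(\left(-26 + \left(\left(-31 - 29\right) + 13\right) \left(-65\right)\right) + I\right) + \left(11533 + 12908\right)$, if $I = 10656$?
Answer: $38126$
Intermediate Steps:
$\left(\left(-26 + \left(\left(-31 - 29\right) + 13\right) \left(-65\right)\right) + I\right) + \left(11533 + 12908\right) = \left(\left(-26 + \left(\left(-31 - 29\right) + 13\right) \left(-65\right)\right) + 10656\right) + \left(11533 + 12908\right) = \left(\left(-26 + \left(-60 + 13\right) \left(-65\right)\right) + 10656\right) + 24441 = \left(\left(-26 - -3055\right) + 10656\right) + 24441 = \left(\left(-26 + 3055\right) + 10656\right) + 24441 = \left(3029 + 10656\right) + 24441 = 13685 + 24441 = 38126$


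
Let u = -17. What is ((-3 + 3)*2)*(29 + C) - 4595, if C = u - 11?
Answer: -4595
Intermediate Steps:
C = -28 (C = -17 - 11 = -28)
((-3 + 3)*2)*(29 + C) - 4595 = ((-3 + 3)*2)*(29 - 28) - 4595 = (0*2)*1 - 4595 = 0*1 - 4595 = 0 - 4595 = -4595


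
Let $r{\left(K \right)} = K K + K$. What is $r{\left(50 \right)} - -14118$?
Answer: $16668$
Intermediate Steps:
$r{\left(K \right)} = K + K^{2}$ ($r{\left(K \right)} = K^{2} + K = K + K^{2}$)
$r{\left(50 \right)} - -14118 = 50 \left(1 + 50\right) - -14118 = 50 \cdot 51 + 14118 = 2550 + 14118 = 16668$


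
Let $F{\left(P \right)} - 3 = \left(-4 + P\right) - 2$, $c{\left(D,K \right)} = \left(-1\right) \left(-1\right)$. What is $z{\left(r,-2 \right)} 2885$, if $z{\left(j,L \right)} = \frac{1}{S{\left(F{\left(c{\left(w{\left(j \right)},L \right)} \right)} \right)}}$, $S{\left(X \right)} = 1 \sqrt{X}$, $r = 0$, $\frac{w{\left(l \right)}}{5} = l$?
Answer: $- \frac{2885 i \sqrt{2}}{2} \approx - 2040.0 i$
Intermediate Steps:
$w{\left(l \right)} = 5 l$
$c{\left(D,K \right)} = 1$
$F{\left(P \right)} = -3 + P$ ($F{\left(P \right)} = 3 + \left(\left(-4 + P\right) - 2\right) = 3 + \left(-6 + P\right) = -3 + P$)
$S{\left(X \right)} = \sqrt{X}$
$z{\left(j,L \right)} = - \frac{i \sqrt{2}}{2}$ ($z{\left(j,L \right)} = \frac{1}{\sqrt{-3 + 1}} = \frac{1}{\sqrt{-2}} = \frac{1}{i \sqrt{2}} = - \frac{i \sqrt{2}}{2}$)
$z{\left(r,-2 \right)} 2885 = - \frac{i \sqrt{2}}{2} \cdot 2885 = - \frac{2885 i \sqrt{2}}{2}$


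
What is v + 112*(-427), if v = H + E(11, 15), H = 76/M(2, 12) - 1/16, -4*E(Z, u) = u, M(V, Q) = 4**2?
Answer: -765169/16 ≈ -47823.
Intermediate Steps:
M(V, Q) = 16
E(Z, u) = -u/4
H = 75/16 (H = 76/16 - 1/16 = 76*(1/16) - 1*1/16 = 19/4 - 1/16 = 75/16 ≈ 4.6875)
v = 15/16 (v = 75/16 - 1/4*15 = 75/16 - 15/4 = 15/16 ≈ 0.93750)
v + 112*(-427) = 15/16 + 112*(-427) = 15/16 - 47824 = -765169/16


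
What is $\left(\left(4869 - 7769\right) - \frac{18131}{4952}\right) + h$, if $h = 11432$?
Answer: $\frac{42232333}{4952} \approx 8528.3$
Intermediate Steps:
$\left(\left(4869 - 7769\right) - \frac{18131}{4952}\right) + h = \left(\left(4869 - 7769\right) - \frac{18131}{4952}\right) + 11432 = \left(-2900 - \frac{18131}{4952}\right) + 11432 = - \frac{14378931}{4952} + 11432 = \frac{42232333}{4952}$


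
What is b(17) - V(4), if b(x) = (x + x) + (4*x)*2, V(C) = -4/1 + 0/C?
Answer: 174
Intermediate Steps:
V(C) = -4 (V(C) = -4*1 + 0 = -4 + 0 = -4)
b(x) = 10*x (b(x) = 2*x + 8*x = 10*x)
b(17) - V(4) = 10*17 - 1*(-4) = 170 + 4 = 174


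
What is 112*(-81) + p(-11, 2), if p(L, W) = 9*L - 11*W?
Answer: -9193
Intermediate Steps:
p(L, W) = -11*W + 9*L
112*(-81) + p(-11, 2) = 112*(-81) + (-11*2 + 9*(-11)) = -9072 + (-22 - 99) = -9072 - 121 = -9193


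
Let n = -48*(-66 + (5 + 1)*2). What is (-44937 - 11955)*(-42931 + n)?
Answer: 2294966388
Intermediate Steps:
n = 2592 (n = -48*(-66 + 6*2) = -48*(-66 + 12) = -48*(-54) = 2592)
(-44937 - 11955)*(-42931 + n) = (-44937 - 11955)*(-42931 + 2592) = -56892*(-40339) = 2294966388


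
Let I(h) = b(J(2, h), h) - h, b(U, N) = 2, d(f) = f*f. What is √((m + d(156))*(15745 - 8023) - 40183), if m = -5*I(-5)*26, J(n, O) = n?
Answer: √180855389 ≈ 13448.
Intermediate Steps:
d(f) = f²
I(h) = 2 - h
m = -910 (m = -5*(2 - 1*(-5))*26 = -5*(2 + 5)*26 = -5*7*26 = -35*26 = -910)
√((m + d(156))*(15745 - 8023) - 40183) = √((-910 + 156²)*(15745 - 8023) - 40183) = √((-910 + 24336)*7722 - 40183) = √(23426*7722 - 40183) = √(180895572 - 40183) = √180855389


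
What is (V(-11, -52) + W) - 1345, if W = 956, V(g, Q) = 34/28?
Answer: -5429/14 ≈ -387.79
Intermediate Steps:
V(g, Q) = 17/14 (V(g, Q) = 34*(1/28) = 17/14)
(V(-11, -52) + W) - 1345 = (17/14 + 956) - 1345 = 13401/14 - 1345 = -5429/14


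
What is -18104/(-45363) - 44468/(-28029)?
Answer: 841546300/423826509 ≈ 1.9856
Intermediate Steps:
-18104/(-45363) - 44468/(-28029) = -18104*(-1/45363) - 44468*(-1/28029) = 18104/45363 + 44468/28029 = 841546300/423826509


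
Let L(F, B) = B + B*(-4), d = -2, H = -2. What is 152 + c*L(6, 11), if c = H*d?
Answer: 20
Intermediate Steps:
L(F, B) = -3*B (L(F, B) = B - 4*B = -3*B)
c = 4 (c = -2*(-2) = 4)
152 + c*L(6, 11) = 152 + 4*(-3*11) = 152 + 4*(-33) = 152 - 132 = 20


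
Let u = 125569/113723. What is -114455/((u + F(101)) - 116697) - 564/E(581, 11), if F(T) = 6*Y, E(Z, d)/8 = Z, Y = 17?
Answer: 946800598391/1100530832128 ≈ 0.86031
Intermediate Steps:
E(Z, d) = 8*Z
u = 125569/113723 (u = 125569*(1/113723) = 125569/113723 ≈ 1.1042)
F(T) = 102 (F(T) = 6*17 = 102)
-114455/((u + F(101)) - 116697) - 564/E(581, 11) = -114455/((125569/113723 + 102) - 116697) - 564/(8*581) = -114455/(11725315/113723 - 116697) - 564/4648 = -114455/(-13259407616/113723) - 564*1/4648 = -114455*(-113723/13259407616) - 141/1162 = 13016165965/13259407616 - 141/1162 = 946800598391/1100530832128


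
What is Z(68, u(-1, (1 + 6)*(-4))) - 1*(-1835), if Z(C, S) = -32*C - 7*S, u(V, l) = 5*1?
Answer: -376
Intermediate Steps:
u(V, l) = 5
Z(68, u(-1, (1 + 6)*(-4))) - 1*(-1835) = (-32*68 - 7*5) - 1*(-1835) = (-2176 - 35) + 1835 = -2211 + 1835 = -376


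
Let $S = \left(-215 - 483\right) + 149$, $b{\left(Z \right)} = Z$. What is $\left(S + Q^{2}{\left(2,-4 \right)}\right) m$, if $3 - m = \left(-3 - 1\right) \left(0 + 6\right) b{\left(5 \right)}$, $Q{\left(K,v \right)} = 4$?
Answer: $-65559$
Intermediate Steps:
$S = -549$ ($S = -698 + 149 = -549$)
$m = 123$ ($m = 3 - \left(-3 - 1\right) \left(0 + 6\right) 5 = 3 - \left(-4\right) 6 \cdot 5 = 3 - \left(-24\right) 5 = 3 - -120 = 3 + 120 = 123$)
$\left(S + Q^{2}{\left(2,-4 \right)}\right) m = \left(-549 + 4^{2}\right) 123 = \left(-549 + 16\right) 123 = \left(-533\right) 123 = -65559$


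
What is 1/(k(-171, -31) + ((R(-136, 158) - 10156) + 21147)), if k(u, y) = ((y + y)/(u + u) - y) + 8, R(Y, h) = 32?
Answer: 171/1891633 ≈ 9.0398e-5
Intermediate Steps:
k(u, y) = 8 - y + y/u (k(u, y) = ((2*y)/((2*u)) - y) + 8 = ((2*y)*(1/(2*u)) - y) + 8 = (y/u - y) + 8 = (-y + y/u) + 8 = 8 - y + y/u)
1/(k(-171, -31) + ((R(-136, 158) - 10156) + 21147)) = 1/((8 - 1*(-31) - 31/(-171)) + ((32 - 10156) + 21147)) = 1/((8 + 31 - 31*(-1/171)) + (-10124 + 21147)) = 1/((8 + 31 + 31/171) + 11023) = 1/(6700/171 + 11023) = 1/(1891633/171) = 171/1891633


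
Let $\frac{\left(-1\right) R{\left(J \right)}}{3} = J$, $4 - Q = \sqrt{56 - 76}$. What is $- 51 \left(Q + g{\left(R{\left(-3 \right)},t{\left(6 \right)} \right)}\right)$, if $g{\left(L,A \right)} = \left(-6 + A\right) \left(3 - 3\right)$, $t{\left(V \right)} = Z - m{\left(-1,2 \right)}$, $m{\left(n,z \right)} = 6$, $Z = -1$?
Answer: $-204 + 102 i \sqrt{5} \approx -204.0 + 228.08 i$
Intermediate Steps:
$Q = 4 - 2 i \sqrt{5}$ ($Q = 4 - \sqrt{56 - 76} = 4 - \sqrt{-20} = 4 - 2 i \sqrt{5} \approx 4.0 - 4.4721 i$)
$R{\left(J \right)} = - 3 J$
$t{\left(V \right)} = -7$ ($t{\left(V \right)} = -1 - 6 = -7$)
$g{\left(L,A \right)} = 0$ ($g{\left(L,A \right)} = \left(-6 + A\right) 0 = 0$)
$- 51 \left(Q + g{\left(R{\left(-3 \right)},t{\left(6 \right)} \right)}\right) = - 51 \left(\left(4 - 2 i \sqrt{5}\right) + 0\right) = - 51 \left(4 - 2 i \sqrt{5}\right) = -204 + 102 i \sqrt{5}$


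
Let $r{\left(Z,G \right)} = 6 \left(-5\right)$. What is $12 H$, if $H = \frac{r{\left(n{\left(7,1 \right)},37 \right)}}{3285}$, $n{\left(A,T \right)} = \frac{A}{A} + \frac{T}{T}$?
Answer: $- \frac{8}{73} \approx -0.10959$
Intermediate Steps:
$n{\left(A,T \right)} = 2$ ($n{\left(A,T \right)} = 1 + 1 = 2$)
$r{\left(Z,G \right)} = -30$
$H = - \frac{2}{219}$ ($H = - \frac{30}{3285} = \left(-30\right) \frac{1}{3285} = - \frac{2}{219} \approx -0.0091324$)
$12 H = 12 \left(- \frac{2}{219}\right) = - \frac{8}{73}$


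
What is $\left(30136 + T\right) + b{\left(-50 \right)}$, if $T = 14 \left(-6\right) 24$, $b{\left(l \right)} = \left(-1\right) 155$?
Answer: $27965$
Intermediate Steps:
$b{\left(l \right)} = -155$
$T = -2016$ ($T = \left(-84\right) 24 = -2016$)
$\left(30136 + T\right) + b{\left(-50 \right)} = \left(30136 - 2016\right) - 155 = 28120 - 155 = 27965$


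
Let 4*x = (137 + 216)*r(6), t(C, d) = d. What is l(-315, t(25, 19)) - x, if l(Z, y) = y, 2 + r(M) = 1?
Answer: 429/4 ≈ 107.25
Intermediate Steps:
r(M) = -1 (r(M) = -2 + 1 = -1)
x = -353/4 (x = ((137 + 216)*(-1))/4 = (353*(-1))/4 = (¼)*(-353) = -353/4 ≈ -88.250)
l(-315, t(25, 19)) - x = 19 - 1*(-353/4) = 19 + 353/4 = 429/4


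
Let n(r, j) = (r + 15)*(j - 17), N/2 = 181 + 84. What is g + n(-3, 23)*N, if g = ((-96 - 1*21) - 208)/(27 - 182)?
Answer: 1183025/31 ≈ 38162.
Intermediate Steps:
g = 65/31 (g = ((-96 - 21) - 208)/(-155) = (-117 - 208)*(-1/155) = -325*(-1/155) = 65/31 ≈ 2.0968)
N = 530 (N = 2*(181 + 84) = 2*265 = 530)
n(r, j) = (-17 + j)*(15 + r) (n(r, j) = (15 + r)*(-17 + j) = (-17 + j)*(15 + r))
g + n(-3, 23)*N = 65/31 + (-255 - 17*(-3) + 15*23 + 23*(-3))*530 = 65/31 + (-255 + 51 + 345 - 69)*530 = 65/31 + 72*530 = 65/31 + 38160 = 1183025/31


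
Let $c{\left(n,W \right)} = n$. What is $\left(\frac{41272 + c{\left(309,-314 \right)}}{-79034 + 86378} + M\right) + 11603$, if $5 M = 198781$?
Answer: $\frac{1886117729}{36720} \approx 51365.0$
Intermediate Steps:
$M = \frac{198781}{5}$ ($M = \frac{1}{5} \cdot 198781 = \frac{198781}{5} \approx 39756.0$)
$\left(\frac{41272 + c{\left(309,-314 \right)}}{-79034 + 86378} + M\right) + 11603 = \left(\frac{41272 + 309}{-79034 + 86378} + \frac{198781}{5}\right) + 11603 = \left(\frac{41581}{7344} + \frac{198781}{5}\right) + 11603 = \frac{1460055569}{36720} + 11603 = \frac{1886117729}{36720}$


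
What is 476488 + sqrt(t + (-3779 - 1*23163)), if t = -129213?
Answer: 476488 + I*sqrt(156155) ≈ 4.7649e+5 + 395.16*I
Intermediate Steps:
476488 + sqrt(t + (-3779 - 1*23163)) = 476488 + sqrt(-129213 + (-3779 - 1*23163)) = 476488 + sqrt(-129213 + (-3779 - 23163)) = 476488 + sqrt(-129213 - 26942) = 476488 + sqrt(-156155) = 476488 + I*sqrt(156155)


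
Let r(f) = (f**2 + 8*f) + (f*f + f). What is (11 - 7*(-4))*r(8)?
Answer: 7800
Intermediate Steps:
r(f) = 2*f**2 + 9*f (r(f) = (f**2 + 8*f) + (f**2 + f) = (f**2 + 8*f) + (f + f**2) = 2*f**2 + 9*f)
(11 - 7*(-4))*r(8) = (11 - 7*(-4))*(8*(9 + 2*8)) = (11 + 28)*(8*(9 + 16)) = 39*(8*25) = 39*200 = 7800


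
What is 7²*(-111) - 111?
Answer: -5550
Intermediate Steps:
7²*(-111) - 111 = 49*(-111) - 111 = -5439 - 111 = -5550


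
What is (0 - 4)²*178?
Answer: 2848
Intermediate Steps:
(0 - 4)²*178 = (-4)²*178 = 16*178 = 2848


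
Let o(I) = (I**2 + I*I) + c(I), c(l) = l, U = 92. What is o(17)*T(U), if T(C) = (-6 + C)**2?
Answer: 4400620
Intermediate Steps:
o(I) = I + 2*I**2 (o(I) = (I**2 + I*I) + I = (I**2 + I**2) + I = 2*I**2 + I = I + 2*I**2)
o(17)*T(U) = (17*(1 + 2*17))*(-6 + 92)**2 = (17*(1 + 34))*86**2 = (17*35)*7396 = 595*7396 = 4400620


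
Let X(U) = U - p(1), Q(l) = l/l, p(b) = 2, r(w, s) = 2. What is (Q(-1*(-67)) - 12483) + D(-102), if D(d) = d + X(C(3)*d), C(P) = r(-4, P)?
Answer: -12790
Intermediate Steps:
C(P) = 2
Q(l) = 1
X(U) = -2 + U (X(U) = U - 1*2 = U - 2 = -2 + U)
D(d) = -2 + 3*d (D(d) = d + (-2 + 2*d) = -2 + 3*d)
(Q(-1*(-67)) - 12483) + D(-102) = (1 - 12483) + (-2 + 3*(-102)) = -12482 + (-2 - 306) = -12482 - 308 = -12790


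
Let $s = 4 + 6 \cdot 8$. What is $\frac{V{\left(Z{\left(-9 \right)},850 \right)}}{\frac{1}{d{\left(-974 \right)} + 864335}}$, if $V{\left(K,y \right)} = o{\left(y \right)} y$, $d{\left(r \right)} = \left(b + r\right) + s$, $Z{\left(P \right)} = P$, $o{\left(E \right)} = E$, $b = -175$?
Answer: $623689455000$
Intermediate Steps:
$s = 52$ ($s = 4 + 48 = 52$)
$d{\left(r \right)} = -123 + r$ ($d{\left(r \right)} = \left(-175 + r\right) + 52 = -123 + r$)
$V{\left(K,y \right)} = y^{2}$ ($V{\left(K,y \right)} = y y = y^{2}$)
$\frac{V{\left(Z{\left(-9 \right)},850 \right)}}{\frac{1}{d{\left(-974 \right)} + 864335}} = \frac{850^{2}}{\frac{1}{\left(-123 - 974\right) + 864335}} = \frac{722500}{\frac{1}{-1097 + 864335}} = \frac{722500}{\frac{1}{863238}} = 722500 \frac{1}{\frac{1}{863238}} = 722500 \cdot 863238 = 623689455000$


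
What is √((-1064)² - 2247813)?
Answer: I*√1115717 ≈ 1056.3*I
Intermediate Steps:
√((-1064)² - 2247813) = √(1132096 - 2247813) = √(-1115717) = I*√1115717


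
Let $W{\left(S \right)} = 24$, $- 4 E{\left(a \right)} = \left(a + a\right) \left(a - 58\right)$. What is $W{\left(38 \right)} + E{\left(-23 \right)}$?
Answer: $- \frac{1815}{2} \approx -907.5$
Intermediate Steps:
$E{\left(a \right)} = - \frac{a \left(-58 + a\right)}{2}$ ($E{\left(a \right)} = - \frac{\left(a + a\right) \left(a - 58\right)}{4} = - \frac{2 a \left(-58 + a\right)}{4} = - \frac{a \left(-58 + a\right)}{2}$)
$W{\left(38 \right)} + E{\left(-23 \right)} = 24 + \frac{1}{2} \left(-23\right) \left(58 - -23\right) = 24 + \frac{1}{2} \left(-23\right) \left(58 + 23\right) = 24 + \frac{1}{2} \left(-23\right) 81 = 24 - \frac{1863}{2} = - \frac{1815}{2}$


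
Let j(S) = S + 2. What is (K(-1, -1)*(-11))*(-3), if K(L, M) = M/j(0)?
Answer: -33/2 ≈ -16.500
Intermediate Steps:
j(S) = 2 + S
K(L, M) = M/2 (K(L, M) = M/(2 + 0) = M/2)
(K(-1, -1)*(-11))*(-3) = (((1/2)*(-1))*(-11))*(-3) = -1/2*(-11)*(-3) = (11/2)*(-3) = -33/2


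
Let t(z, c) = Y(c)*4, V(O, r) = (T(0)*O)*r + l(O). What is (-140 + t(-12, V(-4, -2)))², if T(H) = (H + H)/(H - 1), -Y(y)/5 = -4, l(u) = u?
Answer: 3600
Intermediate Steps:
Y(y) = 20 (Y(y) = -5*(-4) = 20)
T(H) = 2*H/(-1 + H) (T(H) = (2*H)/(-1 + H) = 2*H/(-1 + H))
V(O, r) = O (V(O, r) = ((2*0/(-1 + 0))*O)*r + O = ((2*0/(-1))*O)*r + O = ((2*0*(-1))*O)*r + O = (0*O)*r + O = 0*r + O = 0 + O = O)
t(z, c) = 80 (t(z, c) = 20*4 = 80)
(-140 + t(-12, V(-4, -2)))² = (-140 + 80)² = (-60)² = 3600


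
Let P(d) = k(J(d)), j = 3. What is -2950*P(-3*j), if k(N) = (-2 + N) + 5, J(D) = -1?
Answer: -5900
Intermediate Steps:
k(N) = 3 + N
P(d) = 2 (P(d) = 3 - 1 = 2)
-2950*P(-3*j) = -2950*2 = -5900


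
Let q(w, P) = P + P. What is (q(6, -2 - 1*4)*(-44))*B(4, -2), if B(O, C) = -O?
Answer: -2112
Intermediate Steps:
q(w, P) = 2*P
(q(6, -2 - 1*4)*(-44))*B(4, -2) = ((2*(-2 - 1*4))*(-44))*(-1*4) = ((2*(-2 - 4))*(-44))*(-4) = ((2*(-6))*(-44))*(-4) = -12*(-44)*(-4) = 528*(-4) = -2112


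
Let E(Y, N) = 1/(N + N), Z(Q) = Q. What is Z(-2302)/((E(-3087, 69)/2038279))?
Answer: -647512319604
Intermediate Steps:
E(Y, N) = 1/(2*N)
Z(-2302)/((E(-3087, 69)/2038279)) = -2302/(((½)/69)/2038279) = -2302/(((½)*(1/69))*(1/2038279)) = -2302/((1/138)*(1/2038279)) = -2302/1/281282502 = -2302*281282502 = -647512319604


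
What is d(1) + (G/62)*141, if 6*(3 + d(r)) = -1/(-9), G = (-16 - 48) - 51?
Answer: -221398/837 ≈ -264.51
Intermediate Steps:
G = -115 (G = -64 - 51 = -115)
d(r) = -161/54 (d(r) = -3 + (-1/(-9))/6 = -3 + (-1*(-⅑))/6 = -3 + (⅙)*(⅑) = -3 + 1/54 = -161/54)
d(1) + (G/62)*141 = -161/54 - 115/62*141 = -161/54 - 16215/62 = -221398/837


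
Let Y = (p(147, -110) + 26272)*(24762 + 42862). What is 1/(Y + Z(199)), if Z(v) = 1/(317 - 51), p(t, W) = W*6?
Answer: 266/460708246209 ≈ 5.7737e-10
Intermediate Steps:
p(t, W) = 6*W
Y = 1731985888 (Y = (6*(-110) + 26272)*(24762 + 42862) = (-660 + 26272)*67624 = 25612*67624 = 1731985888)
Z(v) = 1/266
1/(Y + Z(199)) = 1/(1731985888 + 1/266) = 1/(460708246209/266) = 266/460708246209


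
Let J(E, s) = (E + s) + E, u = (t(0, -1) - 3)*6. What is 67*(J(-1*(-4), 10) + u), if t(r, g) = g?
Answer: -402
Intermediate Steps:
u = -24 (u = (-1 - 3)*6 = -4*6 = -24)
J(E, s) = s + 2*E
67*(J(-1*(-4), 10) + u) = 67*((10 + 2*(-1*(-4))) - 24) = 67*((10 + 2*4) - 24) = 67*((10 + 8) - 24) = 67*(18 - 24) = 67*(-6) = -402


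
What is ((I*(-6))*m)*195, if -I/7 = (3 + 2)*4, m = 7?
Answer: 1146600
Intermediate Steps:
I = -140 (I = -7*(3 + 2)*4 = -35*4 = -7*20 = -140)
((I*(-6))*m)*195 = (-140*(-6)*7)*195 = (840*7)*195 = 5880*195 = 1146600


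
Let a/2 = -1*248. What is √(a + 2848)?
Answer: 28*√3 ≈ 48.497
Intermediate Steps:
a = -496 (a = 2*(-1*248) = 2*(-248) = -496)
√(a + 2848) = √(-496 + 2848) = √2352 = 28*√3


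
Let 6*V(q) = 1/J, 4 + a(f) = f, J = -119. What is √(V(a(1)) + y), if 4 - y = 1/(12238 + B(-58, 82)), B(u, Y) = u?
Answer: √42857951745/103530 ≈ 1.9996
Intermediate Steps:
a(f) = -4 + f
y = 48719/12180 (y = 4 - 1/(12238 - 58) = 4 - 1/12180 = 48719/12180 ≈ 3.9999)
V(q) = -1/714 (V(q) = (⅙)/(-119) = (⅙)*(-1/119) = -1/714)
√(V(a(1)) + y) = √(-1/714 + 48719/12180) = √(827933/207060) = √42857951745/103530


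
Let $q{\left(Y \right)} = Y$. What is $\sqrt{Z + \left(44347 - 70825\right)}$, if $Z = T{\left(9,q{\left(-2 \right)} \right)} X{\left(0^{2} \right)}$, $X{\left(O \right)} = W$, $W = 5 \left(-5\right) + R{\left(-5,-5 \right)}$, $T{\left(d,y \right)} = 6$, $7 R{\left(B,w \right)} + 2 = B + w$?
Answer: $\frac{2 i \sqrt{326319}}{7} \approx 163.21 i$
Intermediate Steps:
$R{\left(B,w \right)} = - \frac{2}{7} + \frac{B}{7} + \frac{w}{7}$ ($R{\left(B,w \right)} = - \frac{2}{7} + \frac{B + w}{7} = - \frac{2}{7} + \left(\frac{B}{7} + \frac{w}{7}\right) = - \frac{2}{7} + \frac{B}{7} + \frac{w}{7}$)
$W = - \frac{187}{7}$ ($W = 5 \left(-5\right) + \left(- \frac{2}{7} + \frac{1}{7} \left(-5\right) + \frac{1}{7} \left(-5\right)\right) = -25 - \frac{12}{7} = - \frac{187}{7} \approx -26.714$)
$X{\left(O \right)} = - \frac{187}{7}$
$Z = - \frac{1122}{7}$ ($Z = 6 \left(- \frac{187}{7}\right) = - \frac{1122}{7} \approx -160.29$)
$\sqrt{Z + \left(44347 - 70825\right)} = \sqrt{- \frac{1122}{7} + \left(44347 - 70825\right)} = \sqrt{- \frac{1122}{7} - 26478} = \sqrt{- \frac{186468}{7}} = \frac{2 i \sqrt{326319}}{7}$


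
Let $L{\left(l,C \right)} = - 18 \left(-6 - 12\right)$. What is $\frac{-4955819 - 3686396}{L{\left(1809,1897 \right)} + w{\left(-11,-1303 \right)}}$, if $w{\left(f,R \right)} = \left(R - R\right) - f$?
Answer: $- \frac{1728443}{67} \approx -25798.0$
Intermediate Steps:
$w{\left(f,R \right)} = - f$ ($w{\left(f,R \right)} = 0 - f = - f$)
$L{\left(l,C \right)} = 324$ ($L{\left(l,C \right)} = \left(-18\right) \left(-18\right) = 324$)
$\frac{-4955819 - 3686396}{L{\left(1809,1897 \right)} + w{\left(-11,-1303 \right)}} = \frac{-4955819 - 3686396}{324 - -11} = - \frac{8642215}{324 + 11} = - \frac{8642215}{335} = \left(-8642215\right) \frac{1}{335} = - \frac{1728443}{67}$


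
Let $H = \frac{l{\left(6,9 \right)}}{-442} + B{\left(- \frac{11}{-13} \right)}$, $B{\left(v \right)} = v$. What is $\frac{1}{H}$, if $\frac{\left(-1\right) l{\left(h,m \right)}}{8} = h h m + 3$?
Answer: $\frac{17}{115} \approx 0.14783$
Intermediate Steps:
$l{\left(h,m \right)} = -24 - 8 m h^{2}$ ($l{\left(h,m \right)} = - 8 \left(h h m + 3\right) = - 8 \left(h^{2} m + 3\right) = - 8 \left(m h^{2} + 3\right) = - 8 \left(3 + m h^{2}\right) = -24 - 8 m h^{2}$)
$H = \frac{115}{17}$ ($H = \frac{-24 - 72 \cdot 6^{2}}{-442} - \frac{11}{-13} = - \frac{-24 - 72 \cdot 36}{442} - - \frac{11}{13} = - \frac{-24 - 2592}{442} + \frac{11}{13} = \left(- \frac{1}{442}\right) \left(-2616\right) + \frac{11}{13} = \frac{1308}{221} + \frac{11}{13} = \frac{115}{17} \approx 6.7647$)
$\frac{1}{H} = \frac{1}{\frac{115}{17}} = \frac{17}{115}$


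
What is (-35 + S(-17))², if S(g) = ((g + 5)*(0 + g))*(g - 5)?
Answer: 20457529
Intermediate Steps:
S(g) = g*(-5 + g)*(5 + g) (S(g) = ((5 + g)*g)*(-5 + g) = (g*(5 + g))*(-5 + g) = g*(-5 + g)*(5 + g))
(-35 + S(-17))² = (-35 - 17*(-25 + (-17)²))² = (-35 - 17*(-25 + 289))² = (-35 - 17*264)² = (-35 - 4488)² = (-4523)² = 20457529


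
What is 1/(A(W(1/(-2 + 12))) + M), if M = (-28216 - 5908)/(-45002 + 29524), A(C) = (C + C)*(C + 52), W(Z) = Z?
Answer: 386950/4885119 ≈ 0.079210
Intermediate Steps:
A(C) = 2*C*(52 + C) (A(C) = (2*C)*(52 + C) = 2*C*(52 + C))
M = 17062/7739 (M = -34124/(-15478) = -34124*(-1/15478) = 17062/7739 ≈ 2.2047)
1/(A(W(1/(-2 + 12))) + M) = 1/(2*(52 + 1/(-2 + 12))/(-2 + 12) + 17062/7739) = 1/(2*(52 + 1/10)/10 + 17062/7739) = 1/(2*(⅒)*(52 + ⅒) + 17062/7739) = 1/(2*(⅒)*(521/10) + 17062/7739) = 1/(521/50 + 17062/7739) = 1/(4885119/386950) = 386950/4885119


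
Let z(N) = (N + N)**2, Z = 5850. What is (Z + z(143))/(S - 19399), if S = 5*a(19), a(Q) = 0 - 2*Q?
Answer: -87646/19589 ≈ -4.4742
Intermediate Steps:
a(Q) = -2*Q
S = -190 (S = 5*(-2*19) = 5*(-38) = -190)
z(N) = 4*N**2 (z(N) = (2*N)**2 = 4*N**2)
(Z + z(143))/(S - 19399) = (5850 + 4*143**2)/(-190 - 19399) = (5850 + 4*20449)/(-19589) = (5850 + 81796)*(-1/19589) = 87646*(-1/19589) = -87646/19589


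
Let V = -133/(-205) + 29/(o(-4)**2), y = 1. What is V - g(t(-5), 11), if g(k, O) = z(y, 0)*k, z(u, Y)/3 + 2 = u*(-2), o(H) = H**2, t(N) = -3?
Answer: -1849287/52480 ≈ -35.238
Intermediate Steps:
z(u, Y) = -6 - 6*u (z(u, Y) = -6 + 3*(u*(-2)) = -6 + 3*(-2*u) = -6 - 6*u)
V = 39993/52480 (V = -133/(-205) + 29/(((-4)**2)**2) = -133*(-1/205) + 29/(16**2) = 133/205 + 29/256 = 39993/52480 ≈ 0.76206)
g(k, O) = -12*k (g(k, O) = (-6 - 6*1)*k = (-6 - 6)*k = -12*k)
V - g(t(-5), 11) = 39993/52480 - (-12)*(-3) = 39993/52480 - 1*36 = 39993/52480 - 36 = -1849287/52480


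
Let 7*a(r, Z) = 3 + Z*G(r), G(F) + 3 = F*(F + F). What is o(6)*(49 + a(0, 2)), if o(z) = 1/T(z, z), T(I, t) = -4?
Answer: -85/7 ≈ -12.143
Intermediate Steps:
G(F) = -3 + 2*F**2 (G(F) = -3 + F*(F + F) = -3 + F*(2*F) = -3 + 2*F**2)
a(r, Z) = 3/7 + Z*(-3 + 2*r**2)/7 (a(r, Z) = (3 + Z*(-3 + 2*r**2))/7 = 3/7 + Z*(-3 + 2*r**2)/7)
o(z) = -1/4 (o(z) = 1/(-4) = -1/4)
o(6)*(49 + a(0, 2)) = -(49 + (3/7 + (1/7)*2*(-3 + 2*0**2)))/4 = -(49 + (3/7 + (1/7)*2*(-3 + 2*0)))/4 = -(49 + (3/7 + (1/7)*2*(-3 + 0)))/4 = -(49 + (3/7 + (1/7)*2*(-3)))/4 = -(49 + (3/7 - 6/7))/4 = -(49 - 3/7)/4 = -1/4*340/7 = -85/7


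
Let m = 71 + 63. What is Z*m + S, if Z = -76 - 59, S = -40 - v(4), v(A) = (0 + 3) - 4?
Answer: -18129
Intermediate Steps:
v(A) = -1 (v(A) = 3 - 4 = -1)
S = -39 (S = -40 - 1*(-1) = -40 + 1 = -39)
Z = -135
m = 134
Z*m + S = -135*134 - 39 = -18090 - 39 = -18129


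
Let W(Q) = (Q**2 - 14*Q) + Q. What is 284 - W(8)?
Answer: 324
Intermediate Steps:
W(Q) = Q**2 - 13*Q
284 - W(8) = 284 - 8*(-13 + 8) = 284 - 8*(-5) = 284 - 1*(-40) = 284 + 40 = 324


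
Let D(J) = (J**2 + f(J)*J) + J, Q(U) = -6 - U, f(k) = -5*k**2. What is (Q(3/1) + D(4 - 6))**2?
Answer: 1089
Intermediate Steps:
D(J) = J + J**2 - 5*J**3 (D(J) = (J**2 + (-5*J**2)*J) + J = (J**2 - 5*J**3) + J = J + J**2 - 5*J**3)
(Q(3/1) + D(4 - 6))**2 = ((-6 - 3/1) + (4 - 6)*(1 + (4 - 6) - 5*(4 - 6)**2))**2 = ((-6 - 3) - 2*(1 - 2 - 5*(-2)**2))**2 = ((-6 - 1*3) - 2*(1 - 2 - 5*4))**2 = ((-6 - 3) - 2*(1 - 2 - 20))**2 = (-9 - 2*(-21))**2 = (-9 + 42)**2 = 33**2 = 1089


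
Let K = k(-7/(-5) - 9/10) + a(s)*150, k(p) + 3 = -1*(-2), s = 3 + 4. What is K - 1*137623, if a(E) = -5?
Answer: -138374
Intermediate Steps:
s = 7
k(p) = -1 (k(p) = -3 - 1*(-2) = -3 + 2 = -1)
K = -751 (K = -1 - 5*150 = -1 - 750 = -751)
K - 1*137623 = -751 - 1*137623 = -751 - 137623 = -138374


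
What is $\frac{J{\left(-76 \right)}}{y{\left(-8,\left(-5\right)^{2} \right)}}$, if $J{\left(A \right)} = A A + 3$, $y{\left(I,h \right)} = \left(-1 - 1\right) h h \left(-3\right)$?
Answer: $\frac{5779}{3750} \approx 1.5411$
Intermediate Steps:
$y{\left(I,h \right)} = 6 h^{2}$ ($y{\left(I,h \right)} = - 2 h^{2} \left(-3\right) = - 2 \left(- 3 h^{2}\right) = 6 h^{2}$)
$J{\left(A \right)} = 3 + A^{2}$ ($J{\left(A \right)} = A^{2} + 3 = 3 + A^{2}$)
$\frac{J{\left(-76 \right)}}{y{\left(-8,\left(-5\right)^{2} \right)}} = \frac{3 + \left(-76\right)^{2}}{6 \left(\left(-5\right)^{2}\right)^{2}} = \frac{3 + 5776}{6 \cdot 25^{2}} = \frac{5779}{6 \cdot 625} = \frac{5779}{3750}$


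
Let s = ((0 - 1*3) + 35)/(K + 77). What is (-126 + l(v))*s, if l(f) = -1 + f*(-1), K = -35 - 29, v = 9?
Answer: -4352/13 ≈ -334.77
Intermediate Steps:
K = -64
s = 32/13 (s = ((0 - 1*3) + 35)/(-64 + 77) = ((0 - 3) + 35)/13 = (-3 + 35)*(1/13) = 32*(1/13) = 32/13 ≈ 2.4615)
l(f) = -1 - f
(-126 + l(v))*s = (-126 + (-1 - 1*9))*(32/13) = (-126 + (-1 - 9))*(32/13) = (-126 - 10)*(32/13) = -136*32/13 = -4352/13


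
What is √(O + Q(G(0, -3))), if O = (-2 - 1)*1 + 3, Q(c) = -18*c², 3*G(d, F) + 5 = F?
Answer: 8*I*√2 ≈ 11.314*I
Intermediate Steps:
G(d, F) = -5/3 + F/3
O = 0 (O = -3*1 + 3 = -3 + 3 = 0)
√(O + Q(G(0, -3))) = √(0 - 18*(-5/3 + (⅓)*(-3))²) = √(0 - 18*(-5/3 - 1)²) = √(0 - 18*(-8/3)²) = √(0 - 18*64/9) = √(0 - 128) = √(-128) = 8*I*√2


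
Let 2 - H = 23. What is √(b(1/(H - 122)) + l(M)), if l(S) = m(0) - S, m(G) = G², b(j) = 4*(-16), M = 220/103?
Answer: 2*I*√175409/103 ≈ 8.1324*I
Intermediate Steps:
H = -21 (H = 2 - 1*23 = 2 - 23 = -21)
M = 220/103 (M = 220*(1/103) = 220/103 ≈ 2.1359)
b(j) = -64
l(S) = -S (l(S) = 0² - S = 0 - S = -S)
√(b(1/(H - 122)) + l(M)) = √(-64 - 1*220/103) = √(-64 - 220/103) = √(-6812/103) = 2*I*√175409/103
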